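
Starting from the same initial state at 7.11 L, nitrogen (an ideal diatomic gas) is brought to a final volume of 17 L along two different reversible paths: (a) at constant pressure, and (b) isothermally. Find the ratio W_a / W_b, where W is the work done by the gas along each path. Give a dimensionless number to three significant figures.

W_a / W_b ≈ 1.60

Path (a) isobaric: W = P₁(V₂ − V₁) → W_a/(P₁V₁) = 1.391.
Path (b) isothermal: W = P₁V₁ ln(V₂/V₁) → W_b/(P₁V₁) = 0.8717.
W_a / W_b = 1.391 / 0.8717 = 1.596.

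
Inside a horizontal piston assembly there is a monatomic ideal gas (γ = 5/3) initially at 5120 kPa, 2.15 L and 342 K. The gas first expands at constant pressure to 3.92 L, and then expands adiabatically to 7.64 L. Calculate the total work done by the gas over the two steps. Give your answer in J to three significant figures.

Step 1 (isobaric): W = PΔV = (5120 kPa)(3.92 − 2.15 L) = 9062 J.
After step 1: P = 5120 kPa, V = 3.92 L, T = 623.6 K.
Step 2 (adiabatic): W = (P₁V₁ − P₂V₂)/(γ−1) = (20070 − 12863)/0.667 = 10811 J.
W_total = 9062 + 10811 = 19873 J.

W_total ≈ 19900 J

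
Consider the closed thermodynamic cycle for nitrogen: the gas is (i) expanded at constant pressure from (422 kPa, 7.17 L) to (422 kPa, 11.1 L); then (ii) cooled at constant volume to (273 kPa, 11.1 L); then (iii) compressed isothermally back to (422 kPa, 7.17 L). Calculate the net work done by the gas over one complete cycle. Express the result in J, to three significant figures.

W_net ≈ 334 J

Leg (i): W = PΔV = (422)(11.1 − 7.17) = 1658 J.
Leg (ii): W = 0.
Leg (iii): W = PᵢVᵢ ln(V_f/Vᵢ) = (3030) ln(7.17/11.1) = -1324 J.
W_net = 1658 − 1324 = 334.1 J.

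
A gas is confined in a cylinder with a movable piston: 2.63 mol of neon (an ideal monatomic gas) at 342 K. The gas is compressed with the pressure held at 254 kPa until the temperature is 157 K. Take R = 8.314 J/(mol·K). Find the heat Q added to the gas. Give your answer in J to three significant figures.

Isobaric: W = nRΔT = (2.63)(8.314)(-185) = -4045 J.
ΔU = nCᵥΔT with Cᵥ = 3R/2: ΔU = (2.63)(12.47)(-185) = -6068 J.
Q = ΔU + W = -6068 − 4045 = -10113 J.

Q ≈ -10100 J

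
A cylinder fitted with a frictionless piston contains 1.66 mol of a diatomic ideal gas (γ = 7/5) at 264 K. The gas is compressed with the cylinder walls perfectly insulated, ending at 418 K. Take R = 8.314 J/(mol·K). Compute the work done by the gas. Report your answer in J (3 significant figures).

Adiabatic ⇒ Q = 0, so W_by = −ΔU = nCᵥ(T₁ − T₂).
Cᵥ = 5R/2 = 20.79 J/(mol·K).
W = (1.66)(20.79)(264 − 418) = -5313 J.

W ≈ -5310 J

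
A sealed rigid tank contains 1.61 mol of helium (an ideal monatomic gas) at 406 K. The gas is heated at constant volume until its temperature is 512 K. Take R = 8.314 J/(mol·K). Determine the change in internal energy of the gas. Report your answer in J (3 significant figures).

ΔU ≈ 2130 J

Constant volume ⇒ W = 0, so Q = ΔU = nCᵥΔT with Cᵥ = 3R/2 = 12.47 J/(mol·K).
ΔU = (1.61)(12.47)(512 − 406) = 2128 J.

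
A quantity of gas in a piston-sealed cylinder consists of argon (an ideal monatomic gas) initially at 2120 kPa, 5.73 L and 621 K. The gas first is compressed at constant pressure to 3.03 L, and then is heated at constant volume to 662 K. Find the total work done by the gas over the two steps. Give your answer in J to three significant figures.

W_total ≈ -5720 J

Step 1 (isobaric): W = PΔV = (2120 kPa)(3.03 − 5.73 L) = -5724 J.
Step 2 (isochoric): W = 0 (constant volume).
W_total = -5724 + 0 = -5724 J.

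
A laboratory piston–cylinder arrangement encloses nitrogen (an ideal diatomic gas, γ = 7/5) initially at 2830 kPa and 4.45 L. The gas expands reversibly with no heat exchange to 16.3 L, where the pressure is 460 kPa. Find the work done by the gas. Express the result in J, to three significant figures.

Adiabatic: W = (P₁V₁ − P₂V₂)/(γ − 1) with γ = 7/5.
P₁V₁ = 12594 J, P₂V₂ = 7498 J.
W = (12594 − 7498) / 0.4 = 12739 J.

W ≈ 12700 J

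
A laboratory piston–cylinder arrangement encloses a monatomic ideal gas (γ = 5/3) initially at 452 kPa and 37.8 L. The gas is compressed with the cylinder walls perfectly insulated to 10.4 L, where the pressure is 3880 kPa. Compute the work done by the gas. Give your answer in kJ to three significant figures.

W ≈ -34.9 kJ

Adiabatic: W = (P₁V₁ − P₂V₂)/(γ − 1) with γ = 5/3.
P₁V₁ = 17086 J, P₂V₂ = 40352 J.
W = (17086 − 40352) / 0.6667 = -34900 J.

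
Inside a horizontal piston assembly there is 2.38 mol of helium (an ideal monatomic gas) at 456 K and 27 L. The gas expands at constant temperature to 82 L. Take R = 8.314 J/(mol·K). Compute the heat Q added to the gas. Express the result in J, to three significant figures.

Isothermal ⇒ ΔU = 0, so Q = W = nRT ln(V₂/V₁).
Q = (2.38)(8.314)(456) ln(82/27) = 9023 × 1.111 = 10024 J.

Q ≈ 10000 J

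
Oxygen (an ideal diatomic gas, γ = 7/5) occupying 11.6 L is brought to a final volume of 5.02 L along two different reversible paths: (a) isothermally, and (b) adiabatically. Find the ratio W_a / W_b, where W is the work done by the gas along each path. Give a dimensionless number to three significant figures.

Path (a) isothermal: W = P₁V₁ ln(V₂/V₁) → W_a/(P₁V₁) = -0.8376.
Path (b) adiabatic: W = P₁V₁(1 − (V₁/V₂)^(γ−1))/(γ−1) → W_b/(P₁V₁) = -0.995.
W_a / W_b = -0.8376 / -0.995 = 0.8418.

W_a / W_b ≈ 0.842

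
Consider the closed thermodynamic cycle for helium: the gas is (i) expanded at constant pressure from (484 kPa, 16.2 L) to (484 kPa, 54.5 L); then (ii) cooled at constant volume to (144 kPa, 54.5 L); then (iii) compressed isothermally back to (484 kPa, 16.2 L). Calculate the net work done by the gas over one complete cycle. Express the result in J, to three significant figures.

W_net ≈ 9020 J

Leg (i): W = PΔV = (484)(54.5 − 16.2) = 18537 J.
Leg (ii): W = 0.
Leg (iii): W = PᵢVᵢ ln(V_f/Vᵢ) = (7848) ln(16.2/54.5) = -9521 J.
W_net = 18537 − 9521 = 9016 J.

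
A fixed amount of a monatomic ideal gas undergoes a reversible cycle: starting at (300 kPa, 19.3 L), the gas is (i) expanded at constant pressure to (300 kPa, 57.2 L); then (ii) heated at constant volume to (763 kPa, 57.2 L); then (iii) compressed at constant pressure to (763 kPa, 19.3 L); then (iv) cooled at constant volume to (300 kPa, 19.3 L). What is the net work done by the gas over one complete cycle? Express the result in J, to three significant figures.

Constant-volume legs do no work.
W(i) = (300)(57.2 − 19.3) = 11370 J; W(iii) = (763)(19.3 − 57.2) = -28918 J.
W_net = 11370 − 28918 = -17548 J (the counter-clockwise enclosed area).

W_net ≈ -17500 J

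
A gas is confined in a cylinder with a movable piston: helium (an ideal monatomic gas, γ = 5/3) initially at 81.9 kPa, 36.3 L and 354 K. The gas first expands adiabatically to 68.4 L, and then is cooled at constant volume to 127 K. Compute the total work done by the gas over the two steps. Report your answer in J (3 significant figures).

Step 1 (adiabatic): W = (P₁V₁ − P₂V₂)/(γ−1) = (2973 − 1949)/0.667 = 1536 J.
Step 2 (isochoric): W = 0 (constant volume).
W_total = 1536 + 0 = 1536 J.

W_total ≈ 1540 J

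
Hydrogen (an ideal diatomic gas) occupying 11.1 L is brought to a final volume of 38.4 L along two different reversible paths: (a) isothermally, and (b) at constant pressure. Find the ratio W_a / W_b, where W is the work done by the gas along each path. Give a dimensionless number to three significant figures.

Path (a) isothermal: W = P₁V₁ ln(V₂/V₁) → W_a/(P₁V₁) = 1.241.
Path (b) isobaric: W = P₁(V₂ − V₁) → W_b/(P₁V₁) = 2.459.
W_a / W_b = 1.241 / 2.459 = 0.5046.

W_a / W_b ≈ 0.505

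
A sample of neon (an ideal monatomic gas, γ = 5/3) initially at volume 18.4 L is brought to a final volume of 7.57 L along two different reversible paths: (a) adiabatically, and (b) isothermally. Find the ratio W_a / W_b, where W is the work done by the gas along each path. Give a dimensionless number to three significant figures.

W_a / W_b ≈ 1.36

Path (a) adiabatic: W = P₁V₁(1 − (V₁/V₂)^(γ−1))/(γ−1) → W_a/(P₁V₁) = -1.212.
Path (b) isothermal: W = P₁V₁ ln(V₂/V₁) → W_b/(P₁V₁) = -0.8882.
W_a / W_b = -1.212 / -0.8882 = 1.364.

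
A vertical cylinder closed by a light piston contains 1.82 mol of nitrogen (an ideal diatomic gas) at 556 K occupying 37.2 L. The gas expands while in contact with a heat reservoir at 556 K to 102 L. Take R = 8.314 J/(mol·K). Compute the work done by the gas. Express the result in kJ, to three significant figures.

W ≈ 8.49 kJ

Isothermal: W = nRT ln(V₂/V₁).
W = (1.82)(8.314)(556) × ln(102/37.2)
  = 8413 × 1.009
W_by_gas = 8486 J.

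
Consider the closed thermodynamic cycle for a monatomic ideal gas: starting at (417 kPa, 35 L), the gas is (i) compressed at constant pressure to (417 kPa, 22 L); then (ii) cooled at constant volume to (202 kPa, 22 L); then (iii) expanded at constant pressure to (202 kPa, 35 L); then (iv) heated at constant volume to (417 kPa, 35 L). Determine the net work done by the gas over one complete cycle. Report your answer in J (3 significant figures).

W_net ≈ -2800 J

Constant-volume legs do no work.
W(i) = (417)(22 − 35) = -5421 J; W(iii) = (202)(35 − 22) = 2626 J.
W_net = -5421 + 2626 = -2795 J (the counter-clockwise enclosed area).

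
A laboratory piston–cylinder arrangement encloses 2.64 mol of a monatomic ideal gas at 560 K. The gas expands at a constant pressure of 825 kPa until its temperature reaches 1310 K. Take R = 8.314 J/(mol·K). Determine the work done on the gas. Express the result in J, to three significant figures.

Isobaric: W = P ΔV = nR ΔT.
W = (2.64)(8.314)(1310 − 560) = 16462 J.
Work on gas = −W_by = -16462 J.

W ≈ -16500 J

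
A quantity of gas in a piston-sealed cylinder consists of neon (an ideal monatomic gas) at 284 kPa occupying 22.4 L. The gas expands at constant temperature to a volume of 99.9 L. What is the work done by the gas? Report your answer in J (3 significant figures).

W ≈ 9510 J

Isothermal: W = nRT ln(V₂/V₁) = P₁V₁ ln(V₂/V₁).
P₁V₁ = (284 kPa)(22.4 L) = 6362 J.
W = 6362 × ln(99.9/22.4) = 6362 × 1.495
W_by_gas = 9511 J.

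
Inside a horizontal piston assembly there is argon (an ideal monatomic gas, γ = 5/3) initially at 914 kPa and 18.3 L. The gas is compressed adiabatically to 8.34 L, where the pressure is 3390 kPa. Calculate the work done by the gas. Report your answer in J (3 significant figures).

W ≈ -17300 J

Adiabatic: W = (P₁V₁ − P₂V₂)/(γ − 1) with γ = 5/3.
P₁V₁ = 16726 J, P₂V₂ = 28273 J.
W = (16726 − 28273) / 0.6667 = -17320 J.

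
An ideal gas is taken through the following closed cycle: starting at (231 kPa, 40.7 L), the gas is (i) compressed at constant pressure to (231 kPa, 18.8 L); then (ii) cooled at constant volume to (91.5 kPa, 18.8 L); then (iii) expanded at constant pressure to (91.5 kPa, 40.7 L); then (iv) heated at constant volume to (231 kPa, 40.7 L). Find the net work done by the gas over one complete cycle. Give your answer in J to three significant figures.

Constant-volume legs do no work.
W(i) = (231)(18.8 − 40.7) = -5059 J; W(iii) = (91.5)(40.7 − 18.8) = 2004 J.
W_net = -5059 + 2004 = -3055 J (the counter-clockwise enclosed area).

W_net ≈ -3060 J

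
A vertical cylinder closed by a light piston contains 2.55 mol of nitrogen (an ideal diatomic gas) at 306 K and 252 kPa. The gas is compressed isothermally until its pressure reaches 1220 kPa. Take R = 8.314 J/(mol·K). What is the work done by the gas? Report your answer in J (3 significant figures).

Isothermal process: W = nRT ln(V₂/V₁) = nRT ln(P₁/P₂).
W = (2.55)(8.314)(306) × ln(252/1220)
  = 6487 × ln(0.2066) = 6487 × -1.577
W_by_gas = -10232 J.

W ≈ -10200 J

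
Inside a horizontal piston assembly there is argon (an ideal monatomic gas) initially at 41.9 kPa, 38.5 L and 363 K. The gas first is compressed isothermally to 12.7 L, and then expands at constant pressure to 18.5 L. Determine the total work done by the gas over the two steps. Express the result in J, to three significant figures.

Step 1 (isothermal): W = P₁V₁ ln(V₂/V₁) = (1613) ln(12.7/38.5) = -1789 J.
After step 1: P = 127 kPa, V = 12.7 L, T = 363 K.
Step 2 (isobaric): W = PΔV = (127 kPa)(18.5 − 12.7 L) = 736.7 J.
W_total = -1789 + 736.7 = -1052 J.

W_total ≈ -1050 J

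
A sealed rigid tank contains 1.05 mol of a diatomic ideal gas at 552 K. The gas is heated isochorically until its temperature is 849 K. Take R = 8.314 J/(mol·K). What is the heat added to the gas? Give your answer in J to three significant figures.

Q ≈ 6480 J

Constant volume ⇒ W = 0, so Q = ΔU = nCᵥΔT with Cᵥ = 5R/2 = 20.79 J/(mol·K).
ΔU = (1.05)(20.79)(849 − 552) = 6482 J.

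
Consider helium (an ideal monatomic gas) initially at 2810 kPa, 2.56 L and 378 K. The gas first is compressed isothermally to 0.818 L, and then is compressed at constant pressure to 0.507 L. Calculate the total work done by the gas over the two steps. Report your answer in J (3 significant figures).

Step 1 (isothermal): W = P₁V₁ ln(V₂/V₁) = (7194) ln(0.818/2.56) = -8207 J.
After step 1: P = 8794 kPa, V = 0.818 L, T = 378 K.
Step 2 (isobaric): W = PΔV = (8794 kPa)(0.507 − 0.818 L) = -2735 J.
W_total = -8207 − 2735 = -10942 J.

W_total ≈ -10900 J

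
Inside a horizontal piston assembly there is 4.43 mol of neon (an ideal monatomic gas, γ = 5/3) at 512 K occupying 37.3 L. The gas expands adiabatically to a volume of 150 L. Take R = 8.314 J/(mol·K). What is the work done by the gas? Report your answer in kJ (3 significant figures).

Adiabatic: TV^(γ−1) = const with γ = 5/3.
T₂ = T₁ (V₁/V₂)^(γ−1) = 512 × (37.3/150)^0.667 = 512 × 0.3954 = 202.5 K.
W_by = nCᵥ(T₁ − T₂) = (4.43)(12.47)(512 − 202.5) = 17101 J.

W ≈ 17.1 kJ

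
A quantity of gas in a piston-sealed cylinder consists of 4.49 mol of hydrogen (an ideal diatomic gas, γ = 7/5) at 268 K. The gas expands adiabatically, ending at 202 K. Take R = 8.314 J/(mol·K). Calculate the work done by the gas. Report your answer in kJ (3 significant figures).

Adiabatic ⇒ Q = 0, so W_by = −ΔU = nCᵥ(T₁ − T₂).
Cᵥ = 5R/2 = 20.79 J/(mol·K).
W = (4.49)(20.79)(268 − 202) = 6159 J.

W ≈ 6.16 kJ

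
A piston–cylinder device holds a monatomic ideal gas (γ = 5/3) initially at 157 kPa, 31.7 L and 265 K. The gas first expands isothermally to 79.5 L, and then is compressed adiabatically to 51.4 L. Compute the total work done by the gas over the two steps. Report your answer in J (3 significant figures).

Step 1 (isothermal): W = P₁V₁ ln(V₂/V₁) = (4977) ln(79.5/31.7) = 4576 J.
After step 1: P = 62.6 kPa, V = 79.5 L, T = 265 K.
Step 2 (adiabatic): W = (P₁V₁ − P₂V₂)/(γ−1) = (4977 − 6656)/0.667 = -2519 J.
W_total = 4576 − 2519 = 2057 J.

W_total ≈ 2060 J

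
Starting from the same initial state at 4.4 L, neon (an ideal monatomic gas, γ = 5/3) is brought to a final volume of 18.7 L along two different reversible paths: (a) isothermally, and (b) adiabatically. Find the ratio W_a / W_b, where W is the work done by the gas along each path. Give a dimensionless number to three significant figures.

W_a / W_b ≈ 1.56

Path (a) isothermal: W = P₁V₁ ln(V₂/V₁) → W_a/(P₁V₁) = 1.447.
Path (b) adiabatic: W = P₁V₁(1 − (V₁/V₂)^(γ−1))/(γ−1) → W_b/(P₁V₁) = 0.9283.
W_a / W_b = 1.447 / 0.9283 = 1.559.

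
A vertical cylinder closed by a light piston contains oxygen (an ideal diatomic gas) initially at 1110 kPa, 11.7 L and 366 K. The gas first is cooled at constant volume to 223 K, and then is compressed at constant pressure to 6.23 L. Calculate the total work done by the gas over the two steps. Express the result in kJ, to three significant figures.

Step 1 (isochoric): W = 0 (constant volume).
After step 1: P = 676.3 kPa (V unchanged).
Step 2 (isobaric): W = PΔV = (676.3 kPa)(6.23 − 11.7 L) = -3699 J.
W_total = 0 − 3699 = -3699 J.

W_total ≈ -3.70 kJ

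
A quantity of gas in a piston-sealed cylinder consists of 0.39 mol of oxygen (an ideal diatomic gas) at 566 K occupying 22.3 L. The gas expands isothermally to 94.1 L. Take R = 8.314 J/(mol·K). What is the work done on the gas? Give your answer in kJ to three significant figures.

Isothermal: W = nRT ln(V₂/V₁).
W = (0.39)(8.314)(566) × ln(94.1/22.3)
  = 1835 × 1.44
W_by_gas = 2642 J; work on gas = −W_by = -2642 J.

W ≈ -2.64 kJ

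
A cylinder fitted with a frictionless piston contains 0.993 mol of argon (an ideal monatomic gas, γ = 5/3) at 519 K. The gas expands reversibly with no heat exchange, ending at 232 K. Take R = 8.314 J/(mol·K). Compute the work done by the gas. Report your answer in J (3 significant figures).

Adiabatic ⇒ Q = 0, so W_by = −ΔU = nCᵥ(T₁ − T₂).
Cᵥ = 3R/2 = 12.47 J/(mol·K).
W = (0.993)(12.47)(519 − 232) = 3554 J.

W ≈ 3550 J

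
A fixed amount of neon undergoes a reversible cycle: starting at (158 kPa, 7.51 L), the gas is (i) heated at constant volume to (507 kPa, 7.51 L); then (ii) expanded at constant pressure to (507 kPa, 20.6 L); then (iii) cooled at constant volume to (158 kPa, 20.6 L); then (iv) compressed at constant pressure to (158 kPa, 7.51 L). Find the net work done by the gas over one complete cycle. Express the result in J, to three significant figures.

W_net ≈ 4570 J

Constant-volume legs do no work.
W(ii) = (507)(20.6 − 7.51) = 6637 J; W(iv) = (158)(7.51 − 20.6) = -2068 J.
W_net = 6637 − 2068 = 4568 J (the clockwise enclosed area).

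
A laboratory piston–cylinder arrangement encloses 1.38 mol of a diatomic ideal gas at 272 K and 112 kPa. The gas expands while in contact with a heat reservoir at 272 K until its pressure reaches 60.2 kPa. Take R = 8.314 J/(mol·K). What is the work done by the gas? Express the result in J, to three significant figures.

W ≈ 1940 J

Isothermal process: W = nRT ln(V₂/V₁) = nRT ln(P₁/P₂).
W = (1.38)(8.314)(272) × ln(112/60.2)
  = 3121 × ln(1.86) = 3121 × 0.6208
W_by_gas = 1937 J.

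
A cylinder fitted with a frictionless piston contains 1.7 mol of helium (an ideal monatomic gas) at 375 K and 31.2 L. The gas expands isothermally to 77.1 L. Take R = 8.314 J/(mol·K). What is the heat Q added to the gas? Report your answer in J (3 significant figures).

Q ≈ 4790 J

Isothermal ⇒ ΔU = 0, so Q = W = nRT ln(V₂/V₁).
Q = (1.7)(8.314)(375) ln(77.1/31.2) = 5300 × 0.9047 = 4795 J.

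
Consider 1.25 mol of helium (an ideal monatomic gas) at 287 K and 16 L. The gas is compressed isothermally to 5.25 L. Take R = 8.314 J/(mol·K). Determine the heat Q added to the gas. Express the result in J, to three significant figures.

Isothermal ⇒ ΔU = 0, so Q = W = nRT ln(V₂/V₁).
Q = (1.25)(8.314)(287) ln(5.25/16) = 2983 × -1.114 = -3324 J.

Q ≈ -3320 J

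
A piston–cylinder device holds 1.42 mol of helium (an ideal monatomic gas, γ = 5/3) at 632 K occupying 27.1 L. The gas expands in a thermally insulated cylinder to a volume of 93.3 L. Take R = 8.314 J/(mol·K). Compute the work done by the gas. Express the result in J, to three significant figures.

W ≈ 6280 J

Adiabatic: TV^(γ−1) = const with γ = 5/3.
T₂ = T₁ (V₁/V₂)^(γ−1) = 632 × (27.1/93.3)^0.667 = 632 × 0.4386 = 277.2 K.
W_by = nCᵥ(T₁ − T₂) = (1.42)(12.47)(632 − 277.2) = 6283 J.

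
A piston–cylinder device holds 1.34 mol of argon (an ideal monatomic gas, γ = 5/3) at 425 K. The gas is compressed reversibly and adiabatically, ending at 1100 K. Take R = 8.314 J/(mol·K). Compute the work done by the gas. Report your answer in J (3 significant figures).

Adiabatic ⇒ Q = 0, so W_by = −ΔU = nCᵥ(T₁ − T₂).
Cᵥ = 3R/2 = 12.47 J/(mol·K).
W = (1.34)(12.47)(425 − 1100) = -11280 J.

W ≈ -11300 J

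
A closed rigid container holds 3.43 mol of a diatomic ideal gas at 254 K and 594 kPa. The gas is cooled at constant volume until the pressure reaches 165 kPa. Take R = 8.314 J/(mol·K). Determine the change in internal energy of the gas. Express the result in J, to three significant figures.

ΔU ≈ -13100 J

Constant volume ⇒ W = 0, so Q = ΔU = nCᵥΔT with Cᵥ = 5R/2 = 20.79 J/(mol·K).
At constant V, T₂/T₁ = P₂/P₁ ⇒ ΔT = T₁(P₂/P₁ − 1) = 254·(165/594 − 1) = -183.4 K.
ΔU = (3.43)(20.79)(-183.4) = -13078 J.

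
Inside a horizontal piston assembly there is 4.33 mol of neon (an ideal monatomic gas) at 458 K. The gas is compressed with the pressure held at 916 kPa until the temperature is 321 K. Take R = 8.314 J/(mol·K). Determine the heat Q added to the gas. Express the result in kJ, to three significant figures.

Isobaric: W = nRΔT = (4.33)(8.314)(-137) = -4932 J.
ΔU = nCᵥΔT with Cᵥ = 3R/2: ΔU = (4.33)(12.47)(-137) = -7398 J.
Q = ΔU + W = -7398 − 4932 = -12330 J.

Q ≈ -12.3 kJ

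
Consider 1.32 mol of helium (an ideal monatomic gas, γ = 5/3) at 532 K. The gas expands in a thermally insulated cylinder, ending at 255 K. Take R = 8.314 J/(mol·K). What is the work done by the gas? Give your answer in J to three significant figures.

Adiabatic ⇒ Q = 0, so W_by = −ΔU = nCᵥ(T₁ − T₂).
Cᵥ = 3R/2 = 12.47 J/(mol·K).
W = (1.32)(12.47)(532 − 255) = 4560 J.

W ≈ 4560 J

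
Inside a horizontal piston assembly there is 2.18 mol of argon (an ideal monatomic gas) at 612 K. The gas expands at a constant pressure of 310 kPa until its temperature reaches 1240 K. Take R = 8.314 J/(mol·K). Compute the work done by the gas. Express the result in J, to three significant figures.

W ≈ 11400 J

Isobaric: W = P ΔV = nR ΔT.
W = (2.18)(8.314)(1240 − 612) = 11382 J.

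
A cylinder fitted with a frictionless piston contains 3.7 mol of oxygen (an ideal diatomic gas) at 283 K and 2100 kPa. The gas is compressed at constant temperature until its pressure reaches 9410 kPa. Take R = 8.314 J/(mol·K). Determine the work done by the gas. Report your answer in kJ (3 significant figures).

W ≈ -13.1 kJ

Isothermal process: W = nRT ln(V₂/V₁) = nRT ln(P₁/P₂).
W = (3.7)(8.314)(283) × ln(2100/9410)
  = 8706 × ln(0.2232) = 8706 × -1.5
W_by_gas = -13057 J.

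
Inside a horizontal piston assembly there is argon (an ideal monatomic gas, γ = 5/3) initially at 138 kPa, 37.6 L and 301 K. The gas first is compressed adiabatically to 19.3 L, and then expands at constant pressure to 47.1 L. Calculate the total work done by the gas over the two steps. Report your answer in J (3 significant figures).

W_total ≈ 7300 J

Step 1 (adiabatic): W = (P₁V₁ − P₂V₂)/(γ−1) = (5189 − 8094)/0.667 = -4358 J.
After step 1: P = 419.4 kPa, V = 19.3 L, T = 469.5 K.
Step 2 (isobaric): W = PΔV = (419.4 kPa)(47.1 − 19.3 L) = 11658 J.
W_total = -4358 + 11658 = 7301 J.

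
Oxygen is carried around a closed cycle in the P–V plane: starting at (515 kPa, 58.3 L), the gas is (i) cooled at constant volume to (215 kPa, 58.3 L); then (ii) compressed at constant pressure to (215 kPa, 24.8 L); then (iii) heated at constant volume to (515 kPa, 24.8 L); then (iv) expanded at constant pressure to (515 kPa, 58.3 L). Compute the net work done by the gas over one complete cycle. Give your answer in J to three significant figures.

W_net ≈ 10000 J

Constant-volume legs do no work.
W(ii) = (215)(24.8 − 58.3) = -7202 J; W(iv) = (515)(58.3 − 24.8) = 17252 J.
W_net = -7202 + 17252 = 10050 J (the clockwise enclosed area).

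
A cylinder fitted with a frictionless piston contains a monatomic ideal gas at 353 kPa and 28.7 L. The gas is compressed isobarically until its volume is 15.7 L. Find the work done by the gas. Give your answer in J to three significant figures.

Isobaric: W = P ΔV.
W = (353 kPa)(15.7 − 28.7 L) = (353)(-13) = -4589 J.

W ≈ -4590 J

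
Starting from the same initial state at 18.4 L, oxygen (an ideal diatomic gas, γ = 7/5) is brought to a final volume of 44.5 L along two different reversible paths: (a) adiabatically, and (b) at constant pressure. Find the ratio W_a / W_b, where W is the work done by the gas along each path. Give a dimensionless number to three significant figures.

W_a / W_b ≈ 0.525

Path (a) adiabatic: W = P₁V₁(1 − (V₁/V₂)^(γ−1))/(γ−1) → W_a/(P₁V₁) = 0.744.
Path (b) isobaric: W = P₁(V₂ − V₁) → W_b/(P₁V₁) = 1.418.
W_a / W_b = 0.744 / 1.418 = 0.5245.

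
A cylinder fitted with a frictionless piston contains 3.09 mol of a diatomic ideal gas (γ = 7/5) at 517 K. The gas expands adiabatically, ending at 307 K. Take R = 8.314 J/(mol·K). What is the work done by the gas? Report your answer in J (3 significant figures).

Adiabatic ⇒ Q = 0, so W_by = −ΔU = nCᵥ(T₁ − T₂).
Cᵥ = 5R/2 = 20.79 J/(mol·K).
W = (3.09)(20.79)(517 − 307) = 13487 J.

W ≈ 13500 J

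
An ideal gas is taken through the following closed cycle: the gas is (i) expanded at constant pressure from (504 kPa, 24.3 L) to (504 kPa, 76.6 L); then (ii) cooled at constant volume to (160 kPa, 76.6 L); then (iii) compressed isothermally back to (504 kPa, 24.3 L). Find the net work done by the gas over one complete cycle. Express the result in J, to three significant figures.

W_net ≈ 12300 J

Leg (i): W = PΔV = (504)(76.6 − 24.3) = 26359 J.
Leg (ii): W = 0.
Leg (iii): W = PᵢVᵢ ln(V_f/Vᵢ) = (12256) ln(24.3/76.6) = -14071 J.
W_net = 26359 − 14071 = 12288 J.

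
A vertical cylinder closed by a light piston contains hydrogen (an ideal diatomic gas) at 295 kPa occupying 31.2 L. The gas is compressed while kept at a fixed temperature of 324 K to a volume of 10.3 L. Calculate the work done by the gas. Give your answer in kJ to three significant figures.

Isothermal: W = nRT ln(V₂/V₁) = P₁V₁ ln(V₂/V₁).
P₁V₁ = (295 kPa)(31.2 L) = 9204 J.
W = 9204 × ln(10.3/31.2) = 9204 × -1.108
W_by_gas = -10201 J.

W ≈ -10.2 kJ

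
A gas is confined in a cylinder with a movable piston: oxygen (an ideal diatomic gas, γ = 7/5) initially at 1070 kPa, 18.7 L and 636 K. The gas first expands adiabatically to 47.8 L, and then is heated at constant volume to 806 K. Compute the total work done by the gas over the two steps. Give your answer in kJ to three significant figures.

Step 1 (adiabatic): W = (P₁V₁ − P₂V₂)/(γ−1) = (20009 − 13746)/0.4 = 15656 J.
Step 2 (isochoric): W = 0 (constant volume).
W_total = 15656 + 0 = 15656 J.

W_total ≈ 15.7 kJ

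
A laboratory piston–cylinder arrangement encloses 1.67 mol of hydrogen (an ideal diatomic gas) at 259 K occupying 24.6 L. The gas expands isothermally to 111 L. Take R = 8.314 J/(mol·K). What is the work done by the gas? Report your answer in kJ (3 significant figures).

W ≈ 5.42 kJ

Isothermal: W = nRT ln(V₂/V₁).
W = (1.67)(8.314)(259) × ln(111/24.6)
  = 3596 × 1.507
W_by_gas = 5418 J.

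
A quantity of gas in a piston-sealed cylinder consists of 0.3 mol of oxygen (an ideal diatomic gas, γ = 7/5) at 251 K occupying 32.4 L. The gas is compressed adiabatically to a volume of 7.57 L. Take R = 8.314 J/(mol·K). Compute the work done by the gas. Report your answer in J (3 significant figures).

Adiabatic: TV^(γ−1) = const with γ = 7/5.
T₂ = T₁ (V₁/V₂)^(γ−1) = 251 × (32.4/7.57)^0.4 = 251 × 1.789 = 449 K.
W_by = nCᵥ(T₁ − T₂) = (0.3)(20.79)(251 − 449) = -1235 J.

W ≈ -1230 J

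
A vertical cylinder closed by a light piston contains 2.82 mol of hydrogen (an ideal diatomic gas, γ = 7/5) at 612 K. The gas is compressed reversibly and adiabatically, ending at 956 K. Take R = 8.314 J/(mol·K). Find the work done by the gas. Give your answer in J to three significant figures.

Adiabatic ⇒ Q = 0, so W_by = −ΔU = nCᵥ(T₁ − T₂).
Cᵥ = 5R/2 = 20.79 J/(mol·K).
W = (2.82)(20.79)(612 − 956) = -20163 J.

W ≈ -20200 J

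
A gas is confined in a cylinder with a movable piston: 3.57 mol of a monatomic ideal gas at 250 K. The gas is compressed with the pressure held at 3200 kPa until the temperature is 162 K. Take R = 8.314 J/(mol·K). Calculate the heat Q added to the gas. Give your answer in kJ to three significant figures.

Q ≈ -6.53 kJ

Isobaric: W = nRΔT = (3.57)(8.314)(-88) = -2612 J.
ΔU = nCᵥΔT with Cᵥ = 3R/2: ΔU = (3.57)(12.47)(-88) = -3918 J.
Q = ΔU + W = -3918 − 2612 = -6530 J.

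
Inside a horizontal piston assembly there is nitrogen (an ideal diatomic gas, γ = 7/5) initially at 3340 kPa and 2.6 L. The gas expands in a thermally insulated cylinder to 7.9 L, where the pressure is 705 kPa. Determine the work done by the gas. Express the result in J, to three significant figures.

Adiabatic: W = (P₁V₁ − P₂V₂)/(γ − 1) with γ = 7/5.
P₁V₁ = 8684 J, P₂V₂ = 5570 J.
W = (8684 − 5570) / 0.4 = 7786 J.

W ≈ 7790 J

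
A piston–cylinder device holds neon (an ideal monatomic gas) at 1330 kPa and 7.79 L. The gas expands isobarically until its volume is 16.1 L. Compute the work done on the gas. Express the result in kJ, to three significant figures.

W ≈ -11.1 kJ

Isobaric: W = P ΔV.
W = (1330 kPa)(16.1 − 7.79 L) = (1330)(8.31) = 11052 J.
Work on gas = −W_by = -11052 J.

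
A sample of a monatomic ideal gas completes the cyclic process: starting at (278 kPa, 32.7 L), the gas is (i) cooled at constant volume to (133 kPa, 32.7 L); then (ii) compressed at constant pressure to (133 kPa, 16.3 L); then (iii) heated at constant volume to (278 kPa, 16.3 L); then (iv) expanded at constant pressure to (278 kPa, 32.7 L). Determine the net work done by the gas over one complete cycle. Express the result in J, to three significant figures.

Constant-volume legs do no work.
W(ii) = (133)(16.3 − 32.7) = -2181 J; W(iv) = (278)(32.7 − 16.3) = 4559 J.
W_net = -2181 + 4559 = 2378 J (the clockwise enclosed area).

W_net ≈ 2380 J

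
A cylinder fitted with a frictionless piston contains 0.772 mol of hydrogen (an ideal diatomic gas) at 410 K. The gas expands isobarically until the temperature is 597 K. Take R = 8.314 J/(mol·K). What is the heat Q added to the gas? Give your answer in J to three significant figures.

Q ≈ 4200 J

Isobaric: W = nRΔT = (0.772)(8.314)(187) = 1200 J.
ΔU = nCᵥΔT with Cᵥ = 5R/2: ΔU = (0.772)(20.79)(187) = 3001 J.
Q = ΔU + W = 3001 + 1200 = 4201 J.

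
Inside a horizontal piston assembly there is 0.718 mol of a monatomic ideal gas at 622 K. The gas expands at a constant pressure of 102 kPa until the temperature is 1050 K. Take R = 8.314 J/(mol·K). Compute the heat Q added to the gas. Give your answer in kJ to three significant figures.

Q ≈ 6.39 kJ

Isobaric: W = nRΔT = (0.718)(8.314)(428) = 2555 J.
ΔU = nCᵥΔT with Cᵥ = 3R/2: ΔU = (0.718)(12.47)(428) = 3832 J.
Q = ΔU + W = 3832 + 2555 = 6387 J.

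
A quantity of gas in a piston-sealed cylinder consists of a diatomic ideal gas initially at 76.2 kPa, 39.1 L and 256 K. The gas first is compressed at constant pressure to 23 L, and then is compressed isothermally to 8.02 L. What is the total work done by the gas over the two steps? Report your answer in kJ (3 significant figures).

W_total ≈ -3.07 kJ

Step 1 (isobaric): W = PΔV = (76.2 kPa)(23 − 39.1 L) = -1227 J.
After step 1: P = 76.2 kPa, V = 23 L, T = 150.6 K.
Step 2 (isothermal): W = P₁V₁ ln(V₂/V₁) = (1753) ln(8.02/23) = -1846 J.
W_total = -1227 − 1846 = -3073 J.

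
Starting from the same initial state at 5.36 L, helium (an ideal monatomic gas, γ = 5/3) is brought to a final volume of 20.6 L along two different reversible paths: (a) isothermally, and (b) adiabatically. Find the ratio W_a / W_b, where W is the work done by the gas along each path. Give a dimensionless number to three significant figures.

Path (a) isothermal: W = P₁V₁ ln(V₂/V₁) → W_a/(P₁V₁) = 1.346.
Path (b) adiabatic: W = P₁V₁(1 − (V₁/V₂)^(γ−1))/(γ−1) → W_b/(P₁V₁) = 0.8887.
W_a / W_b = 1.346 / 0.8887 = 1.515.

W_a / W_b ≈ 1.52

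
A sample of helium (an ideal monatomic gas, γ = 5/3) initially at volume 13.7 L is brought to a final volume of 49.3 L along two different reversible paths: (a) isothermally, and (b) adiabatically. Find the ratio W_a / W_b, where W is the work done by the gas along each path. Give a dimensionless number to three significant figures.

Path (a) isothermal: W = P₁V₁ ln(V₂/V₁) → W_a/(P₁V₁) = 1.281.
Path (b) adiabatic: W = P₁V₁(1 − (V₁/V₂)^(γ−1))/(γ−1) → W_b/(P₁V₁) = 0.8612.
W_a / W_b = 1.281 / 0.8612 = 1.487.

W_a / W_b ≈ 1.49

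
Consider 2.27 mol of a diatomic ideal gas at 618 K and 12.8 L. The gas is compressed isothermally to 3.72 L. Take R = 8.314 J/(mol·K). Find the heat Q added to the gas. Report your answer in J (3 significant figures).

Q ≈ -14400 J

Isothermal ⇒ ΔU = 0, so Q = W = nRT ln(V₂/V₁).
Q = (2.27)(8.314)(618) ln(3.72/12.8) = 11663 × -1.236 = -14413 J.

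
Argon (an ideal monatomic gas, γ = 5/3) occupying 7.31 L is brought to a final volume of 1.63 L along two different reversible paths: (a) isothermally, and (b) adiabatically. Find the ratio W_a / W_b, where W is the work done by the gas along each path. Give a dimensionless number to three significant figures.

Path (a) isothermal: W = P₁V₁ ln(V₂/V₁) → W_a/(P₁V₁) = -1.501.
Path (b) adiabatic: W = P₁V₁(1 − (V₁/V₂)^(γ−1))/(γ−1) → W_b/(P₁V₁) = -2.579.
W_a / W_b = -1.501 / -2.579 = 0.5818.

W_a / W_b ≈ 0.582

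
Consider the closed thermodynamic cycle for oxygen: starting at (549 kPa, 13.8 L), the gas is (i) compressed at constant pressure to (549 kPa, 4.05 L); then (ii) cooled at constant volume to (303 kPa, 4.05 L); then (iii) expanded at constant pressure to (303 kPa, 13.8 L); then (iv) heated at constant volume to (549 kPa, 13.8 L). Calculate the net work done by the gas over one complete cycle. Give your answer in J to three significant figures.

W_net ≈ -2400 J

Constant-volume legs do no work.
W(i) = (549)(4.05 − 13.8) = -5353 J; W(iii) = (303)(13.8 − 4.05) = 2954 J.
W_net = -5353 + 2954 = -2398 J (the counter-clockwise enclosed area).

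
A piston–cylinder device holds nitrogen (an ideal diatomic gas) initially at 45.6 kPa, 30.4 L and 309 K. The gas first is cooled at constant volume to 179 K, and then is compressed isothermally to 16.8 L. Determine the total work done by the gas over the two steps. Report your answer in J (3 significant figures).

Step 1 (isochoric): W = 0 (constant volume).
After step 1: P = 26.42 kPa (V unchanged).
Step 2 (isothermal): W = P₁V₁ ln(V₂/V₁) = (803) ln(16.8/30.4) = -476.2 J.
W_total = 0 − 476.2 = -476.2 J.

W_total ≈ -476 J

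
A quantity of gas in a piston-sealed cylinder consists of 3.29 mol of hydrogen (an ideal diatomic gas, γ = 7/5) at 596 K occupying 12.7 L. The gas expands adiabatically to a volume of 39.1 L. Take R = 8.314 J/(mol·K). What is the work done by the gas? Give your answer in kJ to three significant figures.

W ≈ 14.8 kJ

Adiabatic: TV^(γ−1) = const with γ = 7/5.
T₂ = T₁ (V₁/V₂)^(γ−1) = 596 × (12.7/39.1)^0.4 = 596 × 0.6378 = 380.1 K.
W_by = nCᵥ(T₁ − T₂) = (3.29)(20.79)(596 − 380.1) = 14764 J.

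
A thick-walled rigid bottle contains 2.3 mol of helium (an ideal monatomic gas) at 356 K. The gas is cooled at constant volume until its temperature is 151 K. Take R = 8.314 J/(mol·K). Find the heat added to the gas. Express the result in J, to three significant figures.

Constant volume ⇒ W = 0, so Q = ΔU = nCᵥΔT with Cᵥ = 3R/2 = 12.47 J/(mol·K).
ΔU = (2.3)(12.47)(151 − 356) = -5880 J.

Q ≈ -5880 J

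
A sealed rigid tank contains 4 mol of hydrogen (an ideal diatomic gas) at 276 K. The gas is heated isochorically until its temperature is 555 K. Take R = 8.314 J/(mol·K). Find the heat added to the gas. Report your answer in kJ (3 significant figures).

Q ≈ 23.2 kJ

Constant volume ⇒ W = 0, so Q = ΔU = nCᵥΔT with Cᵥ = 5R/2 = 20.79 J/(mol·K).
ΔU = (4)(20.79)(555 − 276) = 23196 J.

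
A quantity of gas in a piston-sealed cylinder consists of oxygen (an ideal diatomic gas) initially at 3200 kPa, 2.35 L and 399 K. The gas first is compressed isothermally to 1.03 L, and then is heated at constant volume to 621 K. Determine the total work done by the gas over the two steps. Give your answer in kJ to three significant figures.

Step 1 (isothermal): W = P₁V₁ ln(V₂/V₁) = (7520) ln(1.03/2.35) = -6203 J.
Step 2 (isochoric): W = 0 (constant volume).
W_total = -6203 + 0 = -6203 J.

W_total ≈ -6.20 kJ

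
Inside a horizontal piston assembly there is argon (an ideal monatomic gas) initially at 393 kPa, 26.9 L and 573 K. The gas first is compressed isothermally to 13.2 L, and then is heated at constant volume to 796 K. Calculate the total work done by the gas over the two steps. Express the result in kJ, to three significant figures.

W_total ≈ -7.53 kJ

Step 1 (isothermal): W = P₁V₁ ln(V₂/V₁) = (10572) ln(13.2/26.9) = -7526 J.
Step 2 (isochoric): W = 0 (constant volume).
W_total = -7526 + 0 = -7526 J.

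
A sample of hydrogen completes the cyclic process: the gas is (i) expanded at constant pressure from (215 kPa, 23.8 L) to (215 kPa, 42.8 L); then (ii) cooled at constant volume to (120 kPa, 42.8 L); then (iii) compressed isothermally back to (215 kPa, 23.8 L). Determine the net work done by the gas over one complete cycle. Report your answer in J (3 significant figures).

W_net ≈ 1070 J

Leg (i): W = PΔV = (215)(42.8 − 23.8) = 4085 J.
Leg (ii): W = 0.
Leg (iii): W = PᵢVᵢ ln(V_f/Vᵢ) = (5136) ln(23.8/42.8) = -3014 J.
W_net = 4085 − 3014 = 1071 J.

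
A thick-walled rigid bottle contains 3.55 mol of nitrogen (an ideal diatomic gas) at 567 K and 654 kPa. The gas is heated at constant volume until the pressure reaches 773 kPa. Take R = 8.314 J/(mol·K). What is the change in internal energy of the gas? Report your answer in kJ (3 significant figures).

Constant volume ⇒ W = 0, so Q = ΔU = nCᵥΔT with Cᵥ = 5R/2 = 20.79 J/(mol·K).
At constant V, T₂/T₁ = P₂/P₁ ⇒ ΔT = T₁(P₂/P₁ − 1) = 567·(773/654 − 1) = 103.2 K.
ΔU = (3.55)(20.79)(103.2) = 7613 J.

ΔU ≈ 7.61 kJ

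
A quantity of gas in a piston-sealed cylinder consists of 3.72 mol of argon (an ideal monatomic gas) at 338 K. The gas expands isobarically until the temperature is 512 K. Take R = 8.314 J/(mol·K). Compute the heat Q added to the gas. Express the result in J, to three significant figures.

Q ≈ 13500 J

Isobaric: W = nRΔT = (3.72)(8.314)(174) = 5381 J.
ΔU = nCᵥΔT with Cᵥ = 3R/2: ΔU = (3.72)(12.47)(174) = 8072 J.
Q = ΔU + W = 8072 + 5381 = 13454 J.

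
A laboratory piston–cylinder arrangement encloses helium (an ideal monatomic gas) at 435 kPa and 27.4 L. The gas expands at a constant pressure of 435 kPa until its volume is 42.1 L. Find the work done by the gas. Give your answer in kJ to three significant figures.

W ≈ 6.39 kJ

Isobaric: W = P ΔV.
W = (435 kPa)(42.1 − 27.4 L) = (435)(14.7) = 6395 J.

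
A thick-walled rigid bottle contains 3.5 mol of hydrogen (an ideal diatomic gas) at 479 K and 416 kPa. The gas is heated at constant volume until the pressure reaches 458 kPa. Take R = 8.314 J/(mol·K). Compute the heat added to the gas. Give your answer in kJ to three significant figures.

Q ≈ 3.52 kJ

Constant volume ⇒ W = 0, so Q = ΔU = nCᵥΔT with Cᵥ = 5R/2 = 20.79 J/(mol·K).
At constant V, T₂/T₁ = P₂/P₁ ⇒ ΔT = T₁(P₂/P₁ − 1) = 479·(458/416 − 1) = 48.36 K.
ΔU = (3.5)(20.79)(48.36) = 3518 J.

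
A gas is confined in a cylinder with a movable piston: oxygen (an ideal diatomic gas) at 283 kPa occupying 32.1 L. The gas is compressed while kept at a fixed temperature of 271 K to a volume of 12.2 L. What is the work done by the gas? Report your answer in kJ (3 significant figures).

W ≈ -8.79 kJ

Isothermal: W = nRT ln(V₂/V₁) = P₁V₁ ln(V₂/V₁).
P₁V₁ = (283 kPa)(32.1 L) = 9084 J.
W = 9084 × ln(12.2/32.1) = 9084 × -0.9674
W_by_gas = -8788 J.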